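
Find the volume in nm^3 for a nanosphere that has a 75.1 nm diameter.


Radius r = 75.1/2 = 37.55 nm
Volume V = (4/3) * pi * r^3
V = (4/3) * pi * (37.55)^3
V = 221777.99 nm^3

221777.99


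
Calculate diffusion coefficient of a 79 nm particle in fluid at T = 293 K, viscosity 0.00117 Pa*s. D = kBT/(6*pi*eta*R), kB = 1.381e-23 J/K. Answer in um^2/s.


Radius R = 79/2 = 39.5 nm = 3.95e-08 m
D = kB*T / (6*pi*eta*R)
D = 1.381e-23 * 293 / (6 * pi * 0.00117 * 3.95e-08)
D = 4.64491e-12 m^2/s = 4.645 um^2/s

4.645


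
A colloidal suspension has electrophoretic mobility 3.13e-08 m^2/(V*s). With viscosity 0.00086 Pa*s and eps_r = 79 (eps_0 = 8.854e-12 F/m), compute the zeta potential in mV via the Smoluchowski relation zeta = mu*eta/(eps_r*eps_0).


Smoluchowski equation: zeta = mu * eta / (eps_r * eps_0)
zeta = 3.13e-08 * 0.00086 / (79 * 8.854e-12)
zeta = 0.038484 V = 38.48 mV

38.48


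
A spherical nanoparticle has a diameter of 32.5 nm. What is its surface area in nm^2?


Radius r = 32.5/2 = 16.25 nm
Surface area SA = 4 * pi * r^2
SA = 4 * pi * (16.25)^2
SA = 3318.31 nm^2

3318.31


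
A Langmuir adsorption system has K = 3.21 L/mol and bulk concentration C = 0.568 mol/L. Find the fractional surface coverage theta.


Langmuir isotherm: theta = K*C / (1 + K*C)
K*C = 3.21 * 0.568 = 1.82328
theta = 1.82328 / (1 + 1.82328) = 1.82328 / 2.82328
theta = 0.6458

0.6458


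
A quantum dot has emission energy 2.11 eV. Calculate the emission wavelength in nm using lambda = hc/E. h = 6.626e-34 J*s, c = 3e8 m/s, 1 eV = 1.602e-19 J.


Convert energy: E = 2.11 eV = 2.11 * 1.602e-19 = 3.38022e-19 J
lambda = h*c / E = 6.626e-34 * 3e8 / 3.38022e-19
lambda = 5.88068e-07 m = 588.1 nm

588.1


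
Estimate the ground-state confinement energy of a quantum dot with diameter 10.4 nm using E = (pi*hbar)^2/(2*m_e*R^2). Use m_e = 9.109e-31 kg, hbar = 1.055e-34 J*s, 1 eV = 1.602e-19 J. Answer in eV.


Radius R = 10.4/2 = 5.2 nm = 5.2e-09 m
E = (pi * 1.055e-34)^2 / (2 * 9.109e-31 * (5.2e-09)^2)
E(J) = 2.22996e-21
E = E(J) / 1.602e-19 = 0.0139 eV

0.0139


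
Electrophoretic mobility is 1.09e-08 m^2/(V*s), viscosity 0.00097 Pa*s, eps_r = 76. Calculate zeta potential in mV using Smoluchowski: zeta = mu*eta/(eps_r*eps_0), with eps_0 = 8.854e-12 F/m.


Smoluchowski equation: zeta = mu * eta / (eps_r * eps_0)
zeta = 1.09e-08 * 0.00097 / (76 * 8.854e-12)
zeta = 0.015712 V = 15.71 mV

15.71


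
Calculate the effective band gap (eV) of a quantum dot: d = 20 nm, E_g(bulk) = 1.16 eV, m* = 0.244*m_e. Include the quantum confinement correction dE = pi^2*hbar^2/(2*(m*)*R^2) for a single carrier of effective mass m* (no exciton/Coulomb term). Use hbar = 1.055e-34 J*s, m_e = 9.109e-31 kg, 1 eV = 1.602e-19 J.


Radius R = 20/2 nm = 1e-08 m
Confinement energy dE = pi^2 * hbar^2 / (2 * m_eff * m_e * R^2)
dE = pi^2 * (1.055e-34)^2 / (2 * 0.244 * 9.109e-31 * (1e-08)^2) J, divided by 1.602e-19 J/eV
dE = 0.0154 eV
Total band gap = E_g(bulk) + dE = 1.16 + 0.0154 = 1.1754 eV

1.1754


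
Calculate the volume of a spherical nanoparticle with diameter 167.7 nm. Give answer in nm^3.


Radius r = 167.7/2 = 83.85 nm
Volume V = (4/3) * pi * r^3
V = (4/3) * pi * (83.85)^3
V = 2469436.2 nm^3

2469436.2


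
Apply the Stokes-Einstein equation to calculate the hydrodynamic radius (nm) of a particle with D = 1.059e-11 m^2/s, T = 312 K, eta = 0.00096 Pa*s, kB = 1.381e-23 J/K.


Stokes-Einstein: R = kB*T / (6*pi*eta*D)
R = 1.381e-23 * 312 / (6 * pi * 0.00096 * 1.059e-11)
R = 2.24843e-08 m = 22.48 nm

22.48


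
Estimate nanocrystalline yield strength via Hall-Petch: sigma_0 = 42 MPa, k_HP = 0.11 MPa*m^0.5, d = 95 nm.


d = 95 nm = 9.5e-08 m
sqrt(d) = 0.0003082207
Hall-Petch contribution = k / sqrt(d) = 0.11 / 0.0003082207 = 356.9 MPa
sigma = sigma_0 + k/sqrt(d) = 42 + 356.9 = 398.9 MPa

398.9


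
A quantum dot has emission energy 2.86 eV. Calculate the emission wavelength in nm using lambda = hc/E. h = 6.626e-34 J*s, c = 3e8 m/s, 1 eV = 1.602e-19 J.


Convert energy: E = 2.86 eV = 2.86 * 1.602e-19 = 4.58172e-19 J
lambda = h*c / E = 6.626e-34 * 3e8 / 4.58172e-19
lambda = 4.33855e-07 m = 433.9 nm

433.9


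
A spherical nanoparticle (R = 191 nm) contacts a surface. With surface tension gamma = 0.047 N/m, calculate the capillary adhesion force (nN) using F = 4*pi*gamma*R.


Convert radius: R = 191 nm = 1.91e-07 m
F = 4 * pi * gamma * R
F = 4 * pi * 0.047 * 1.91e-07
F = 1.12808e-07 N = 112.8083 nN

112.8083


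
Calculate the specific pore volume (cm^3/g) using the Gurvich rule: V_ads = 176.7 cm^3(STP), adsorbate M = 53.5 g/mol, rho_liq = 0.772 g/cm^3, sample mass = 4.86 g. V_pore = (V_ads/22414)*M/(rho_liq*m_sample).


Moles adsorbed n = V_ads / 22414 = 176.7 / 22414 = 7.883466e-03 mol
Liquid volume V_liq = n * M / rho_liq = 7.883466e-03 * 53.5 / 0.772 = 0.54633 cm^3
Specific pore volume V_pore = V_liq / m_sample = 0.54633 / 4.86
V_pore = 0.1124 cm^3/g

0.1124


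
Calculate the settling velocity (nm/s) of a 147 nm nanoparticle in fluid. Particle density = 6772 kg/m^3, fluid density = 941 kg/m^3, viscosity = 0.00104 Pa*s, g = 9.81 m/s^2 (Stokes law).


Radius R = 147/2 nm = 7.35e-08 m
Density difference = 6772 - 941 = 5831 kg/m^3
v = 2 * R^2 * (rho_p - rho_f) * g / (9 * eta)
v = 2 * (7.35e-08)^2 * 5831 * 9.81 / (9 * 0.00104)
v = 6.60299e-08 m/s = 66.0299 nm/s

66.0299


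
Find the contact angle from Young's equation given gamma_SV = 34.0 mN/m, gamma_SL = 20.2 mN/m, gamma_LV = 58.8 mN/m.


cos(theta) = (gamma_SV - gamma_SL) / gamma_LV
cos(theta) = (34.0 - 20.2) / 58.8
cos(theta) = 0.234694
theta = arccos(0.234694) = 76.43 degrees

76.43


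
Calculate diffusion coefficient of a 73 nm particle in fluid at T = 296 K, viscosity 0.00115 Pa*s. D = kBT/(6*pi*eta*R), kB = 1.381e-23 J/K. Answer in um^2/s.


Radius R = 73/2 = 36.5 nm = 3.65e-08 m
D = kB*T / (6*pi*eta*R)
D = 1.381e-23 * 296 / (6 * pi * 0.00115 * 3.65e-08)
D = 5.16647e-12 m^2/s = 5.166 um^2/s

5.166


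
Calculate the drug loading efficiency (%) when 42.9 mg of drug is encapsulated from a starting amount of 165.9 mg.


Drug loading efficiency = (drug loaded / drug initial) * 100
DLE = 42.9 / 165.9 * 100
DLE = 0.2586 * 100
DLE = 25.86%

25.86


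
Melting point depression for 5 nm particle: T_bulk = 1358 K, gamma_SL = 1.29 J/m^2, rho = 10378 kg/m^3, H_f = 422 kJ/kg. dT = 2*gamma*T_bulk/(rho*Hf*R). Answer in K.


Radius R = 5/2 = 2.5 nm = 2.5e-09 m
Convert H_f = 422 kJ/kg = 422000 J/kg
dT = 2 * gamma_SL * T_bulk / (rho * H_f * R)
dT = 2 * 1.29 * 1358 / (10378 * 422000 * 2.5e-09)
dT = 320.0 K

320.0


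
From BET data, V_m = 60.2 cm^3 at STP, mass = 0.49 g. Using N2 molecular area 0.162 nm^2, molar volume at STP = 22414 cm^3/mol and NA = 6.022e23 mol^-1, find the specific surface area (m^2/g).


Number of moles in monolayer = V_m / 22414 = 60.2 / 22414 = 0.00268582
Number of molecules = moles * NA = 0.00268582 * 6.022e23
SA = molecules * sigma / mass
SA = (60.2 / 22414) * 6.022e23 * 0.162e-18 / 0.49
SA = 534.7 m^2/g

534.7


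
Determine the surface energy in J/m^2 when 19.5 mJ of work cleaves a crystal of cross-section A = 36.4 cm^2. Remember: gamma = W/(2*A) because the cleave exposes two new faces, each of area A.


Convert: A = 36.4 cm^2 = 0.00364 m^2, W = 19.5 mJ = 0.0195 J
Cleaving exposes two faces of area A, so total new surface = 2*A and gamma = W / (2*A)
gamma = 0.0195 / (2 * 0.00364)
gamma = 2.679 J/m^2

2.679


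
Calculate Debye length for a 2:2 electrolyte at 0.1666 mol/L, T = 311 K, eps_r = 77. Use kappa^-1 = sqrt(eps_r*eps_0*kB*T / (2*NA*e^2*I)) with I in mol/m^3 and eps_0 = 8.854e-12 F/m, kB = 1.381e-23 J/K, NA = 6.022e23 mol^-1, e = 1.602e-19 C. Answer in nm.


Ionic strength I = 0.1666 * 2^2 * 1000 = 666.4 mol/m^3
kappa^-1 = sqrt(77 * 8.854e-12 * 1.381e-23 * 311 / (2 * 6.022e23 * (1.602e-19)^2 * 666.4))
kappa^-1 = 0.377 nm

0.377


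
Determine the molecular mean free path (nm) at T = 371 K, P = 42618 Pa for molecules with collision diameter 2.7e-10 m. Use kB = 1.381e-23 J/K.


Mean free path: lambda = kB*T / (sqrt(2) * pi * d^2 * P)
lambda = 1.381e-23 * 371 / (sqrt(2) * pi * (2.7e-10)^2 * 42618)
lambda = 3.71178e-07 m
lambda = 371.18 nm

371.18


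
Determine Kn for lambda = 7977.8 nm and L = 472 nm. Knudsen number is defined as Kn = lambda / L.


Knudsen number Kn = lambda / L
Kn = 7977.8 / 472
Kn = 16.9021

16.9021


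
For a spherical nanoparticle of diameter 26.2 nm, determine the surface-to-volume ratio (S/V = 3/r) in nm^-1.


Radius r = 26.2/2 = 13.1 nm
S/V = 3 / r = 3 / 13.1
S/V = 0.229 nm^-1

0.229


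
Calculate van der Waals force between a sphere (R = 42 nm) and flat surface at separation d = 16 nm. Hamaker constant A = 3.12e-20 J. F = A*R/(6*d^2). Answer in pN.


Convert to SI: R = 42 nm = 4.2e-08 m, d = 16 nm = 1.6e-08 m
F = A * R / (6 * d^2)
F = 3.12e-20 * 4.2e-08 / (6 * (1.6e-08)^2)
F = 8.53125e-13 N = 0.853 pN

0.853


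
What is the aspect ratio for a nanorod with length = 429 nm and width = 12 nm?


Aspect ratio AR = length / diameter
AR = 429 / 12
AR = 35.75

35.75


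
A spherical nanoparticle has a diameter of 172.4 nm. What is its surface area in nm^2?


Radius r = 172.4/2 = 86.2 nm
Surface area SA = 4 * pi * r^2
SA = 4 * pi * (86.2)^2
SA = 93373.66 nm^2

93373.66


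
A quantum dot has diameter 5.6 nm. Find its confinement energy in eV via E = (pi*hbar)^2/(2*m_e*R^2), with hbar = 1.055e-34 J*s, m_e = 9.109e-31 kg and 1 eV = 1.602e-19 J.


Radius R = 5.6/2 = 2.8 nm = 2.8e-09 m
E = (pi * 1.055e-34)^2 / (2 * 9.109e-31 * (2.8e-09)^2)
E(J) = 7.69109e-21
E = E(J) / 1.602e-19 = 0.048 eV

0.048


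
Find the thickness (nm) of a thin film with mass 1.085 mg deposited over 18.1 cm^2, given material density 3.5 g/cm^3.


Convert: m = 1.085 mg = 1.0850e-06 kg, A = 18.1 cm^2 = 1.8100e-03 m^2, rho = 3.5 g/cm^3 = 3500 kg/m^3
t = m / (A * rho)
t = 1.0850e-06 / (1.8100e-03 * 3500)
t = 1.7127e-07 m = 171.3 nm

171.3


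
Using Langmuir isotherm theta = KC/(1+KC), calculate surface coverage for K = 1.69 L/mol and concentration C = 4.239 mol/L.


Langmuir isotherm: theta = K*C / (1 + K*C)
K*C = 1.69 * 4.239 = 7.16391
theta = 7.16391 / (1 + 7.16391) = 7.16391 / 8.16391
theta = 0.8775

0.8775


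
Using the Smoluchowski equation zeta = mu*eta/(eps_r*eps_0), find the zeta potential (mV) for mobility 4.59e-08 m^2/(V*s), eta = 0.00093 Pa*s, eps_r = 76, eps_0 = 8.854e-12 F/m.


Smoluchowski equation: zeta = mu * eta / (eps_r * eps_0)
zeta = 4.59e-08 * 0.00093 / (76 * 8.854e-12)
zeta = 0.063437 V = 63.44 mV

63.44


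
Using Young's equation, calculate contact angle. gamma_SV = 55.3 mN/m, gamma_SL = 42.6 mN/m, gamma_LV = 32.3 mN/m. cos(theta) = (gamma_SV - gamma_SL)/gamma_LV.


cos(theta) = (gamma_SV - gamma_SL) / gamma_LV
cos(theta) = (55.3 - 42.6) / 32.3
cos(theta) = 0.393189
theta = arccos(0.393189) = 66.85 degrees

66.85


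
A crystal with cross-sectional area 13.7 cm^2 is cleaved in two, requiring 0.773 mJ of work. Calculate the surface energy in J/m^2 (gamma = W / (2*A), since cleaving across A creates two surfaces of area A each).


Convert: A = 13.7 cm^2 = 0.00137 m^2, W = 0.773 mJ = 0.000773 J
Cleaving exposes two faces of area A, so total new surface = 2*A and gamma = W / (2*A)
gamma = 0.000773 / (2 * 0.00137)
gamma = 0.282 J/m^2

0.282


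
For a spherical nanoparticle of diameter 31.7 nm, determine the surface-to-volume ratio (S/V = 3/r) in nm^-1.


Radius r = 31.7/2 = 15.85 nm
S/V = 3 / r = 3 / 15.85
S/V = 0.1893 nm^-1

0.1893


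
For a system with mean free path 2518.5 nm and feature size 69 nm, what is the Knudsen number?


Knudsen number Kn = lambda / L
Kn = 2518.5 / 69
Kn = 36.5

36.5


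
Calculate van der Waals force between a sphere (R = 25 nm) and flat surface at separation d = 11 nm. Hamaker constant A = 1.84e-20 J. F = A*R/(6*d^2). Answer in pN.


Convert to SI: R = 25 nm = 2.5e-08 m, d = 11 nm = 1.1e-08 m
F = A * R / (6 * d^2)
F = 1.84e-20 * 2.5e-08 / (6 * (1.1e-08)^2)
F = 6.33609e-13 N = 0.634 pN

0.634


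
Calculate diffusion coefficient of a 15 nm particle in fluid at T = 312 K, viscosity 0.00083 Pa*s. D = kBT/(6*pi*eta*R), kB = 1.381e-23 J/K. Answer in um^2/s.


Radius R = 15/2 = 7.5 nm = 7.5e-09 m
D = kB*T / (6*pi*eta*R)
D = 1.381e-23 * 312 / (6 * pi * 0.00083 * 7.5e-09)
D = 3.67204e-11 m^2/s = 36.72 um^2/s

36.72


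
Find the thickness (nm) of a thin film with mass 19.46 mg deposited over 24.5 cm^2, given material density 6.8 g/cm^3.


Convert: m = 19.46 mg = 1.9460e-05 kg, A = 24.5 cm^2 = 2.4500e-03 m^2, rho = 6.8 g/cm^3 = 6800 kg/m^3
t = m / (A * rho)
t = 1.9460e-05 / (2.4500e-03 * 6800)
t = 1.1681e-06 m = 1168.1 nm

1168.1


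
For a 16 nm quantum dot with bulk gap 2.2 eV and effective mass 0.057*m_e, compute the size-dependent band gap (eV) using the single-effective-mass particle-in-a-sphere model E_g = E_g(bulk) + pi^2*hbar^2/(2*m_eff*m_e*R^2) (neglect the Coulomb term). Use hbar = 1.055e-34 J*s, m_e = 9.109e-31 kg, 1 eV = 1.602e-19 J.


Radius R = 16/2 nm = 8e-09 m
Confinement energy dE = pi^2 * hbar^2 / (2 * m_eff * m_e * R^2)
dE = pi^2 * (1.055e-34)^2 / (2 * 0.057 * 9.109e-31 * (8e-09)^2) J, divided by 1.602e-19 J/eV
dE = 0.1032 eV
Total band gap = E_g(bulk) + dE = 2.2 + 0.1032 = 2.3032 eV

2.3032


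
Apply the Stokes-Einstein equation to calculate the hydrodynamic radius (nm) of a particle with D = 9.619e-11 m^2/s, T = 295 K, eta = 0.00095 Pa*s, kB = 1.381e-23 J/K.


Stokes-Einstein: R = kB*T / (6*pi*eta*D)
R = 1.381e-23 * 295 / (6 * pi * 0.00095 * 9.619e-11)
R = 2.36516e-09 m = 2.37 nm

2.37


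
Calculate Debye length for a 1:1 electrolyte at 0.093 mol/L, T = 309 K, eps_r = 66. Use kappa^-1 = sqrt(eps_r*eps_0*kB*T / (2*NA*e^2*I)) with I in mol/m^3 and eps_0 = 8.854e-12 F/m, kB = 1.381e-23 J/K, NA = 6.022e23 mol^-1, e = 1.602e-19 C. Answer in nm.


Ionic strength I = 0.093 * 1^2 * 1000 = 93 mol/m^3
kappa^-1 = sqrt(66 * 8.854e-12 * 1.381e-23 * 309 / (2 * 6.022e23 * (1.602e-19)^2 * 93))
kappa^-1 = 0.931 nm

0.931


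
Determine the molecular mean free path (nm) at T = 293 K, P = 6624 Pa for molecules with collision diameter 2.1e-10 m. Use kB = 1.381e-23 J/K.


Mean free path: lambda = kB*T / (sqrt(2) * pi * d^2 * P)
lambda = 1.381e-23 * 293 / (sqrt(2) * pi * (2.1e-10)^2 * 6624)
lambda = 3.11772e-06 m
lambda = 3117.72 nm

3117.72


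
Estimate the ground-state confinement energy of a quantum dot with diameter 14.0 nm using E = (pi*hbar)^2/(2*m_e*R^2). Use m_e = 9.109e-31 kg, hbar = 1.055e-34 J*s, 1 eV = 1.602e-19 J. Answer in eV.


Radius R = 14.0/2 = 7 nm = 7e-09 m
E = (pi * 1.055e-34)^2 / (2 * 9.109e-31 * (7e-09)^2)
E(J) = 1.23057e-21
E = E(J) / 1.602e-19 = 0.0077 eV

0.0077


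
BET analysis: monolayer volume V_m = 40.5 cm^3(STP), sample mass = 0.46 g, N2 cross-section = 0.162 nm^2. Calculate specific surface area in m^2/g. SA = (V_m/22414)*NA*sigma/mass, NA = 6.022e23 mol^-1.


Number of moles in monolayer = V_m / 22414 = 40.5 / 22414 = 0.00180691
Number of molecules = moles * NA = 0.00180691 * 6.022e23
SA = molecules * sigma / mass
SA = (40.5 / 22414) * 6.022e23 * 0.162e-18 / 0.46
SA = 383.2 m^2/g

383.2


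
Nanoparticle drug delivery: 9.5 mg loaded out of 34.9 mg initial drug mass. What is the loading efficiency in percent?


Drug loading efficiency = (drug loaded / drug initial) * 100
DLE = 9.5 / 34.9 * 100
DLE = 0.2722 * 100
DLE = 27.22%

27.22


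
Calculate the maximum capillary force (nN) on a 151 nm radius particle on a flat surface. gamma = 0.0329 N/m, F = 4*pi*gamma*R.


Convert radius: R = 151 nm = 1.51e-07 m
F = 4 * pi * gamma * R
F = 4 * pi * 0.0329 * 1.51e-07
F = 6.24285e-08 N = 62.4285 nN

62.4285


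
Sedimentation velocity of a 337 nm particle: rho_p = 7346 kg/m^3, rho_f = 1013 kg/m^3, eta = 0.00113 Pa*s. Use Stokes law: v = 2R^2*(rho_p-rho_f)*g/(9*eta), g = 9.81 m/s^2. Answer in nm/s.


Radius R = 337/2 nm = 1.685e-07 m
Density difference = 7346 - 1013 = 6333 kg/m^3
v = 2 * R^2 * (rho_p - rho_f) * g / (9 * eta)
v = 2 * (1.685e-07)^2 * 6333 * 9.81 / (9 * 0.00113)
v = 3.46886e-07 m/s = 346.8865 nm/s

346.8865


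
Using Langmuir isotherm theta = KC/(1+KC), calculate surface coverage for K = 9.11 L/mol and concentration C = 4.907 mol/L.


Langmuir isotherm: theta = K*C / (1 + K*C)
K*C = 9.11 * 4.907 = 44.70277
theta = 44.70277 / (1 + 44.70277) = 44.70277 / 45.70277
theta = 0.9781

0.9781


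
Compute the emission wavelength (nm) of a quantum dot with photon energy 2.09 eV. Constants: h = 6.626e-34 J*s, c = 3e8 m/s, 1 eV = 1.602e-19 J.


Convert energy: E = 2.09 eV = 2.09 * 1.602e-19 = 3.34818e-19 J
lambda = h*c / E = 6.626e-34 * 3e8 / 3.34818e-19
lambda = 5.93696e-07 m = 593.7 nm

593.7


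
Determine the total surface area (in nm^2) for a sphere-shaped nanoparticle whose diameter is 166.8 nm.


Radius r = 166.8/2 = 83.4 nm
Surface area SA = 4 * pi * r^2
SA = 4 * pi * (83.4)^2
SA = 87406.14 nm^2

87406.14


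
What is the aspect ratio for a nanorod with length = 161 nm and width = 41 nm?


Aspect ratio AR = length / diameter
AR = 161 / 41
AR = 3.93

3.93


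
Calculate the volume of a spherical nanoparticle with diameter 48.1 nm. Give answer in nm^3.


Radius r = 48.1/2 = 24.05 nm
Volume V = (4/3) * pi * r^3
V = (4/3) * pi * (24.05)^3
V = 58268.5 nm^3

58268.5


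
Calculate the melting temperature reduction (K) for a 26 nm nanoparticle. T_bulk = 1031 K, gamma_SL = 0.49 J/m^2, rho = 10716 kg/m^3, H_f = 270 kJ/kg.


Radius R = 26/2 = 13 nm = 1.3e-08 m
Convert H_f = 270 kJ/kg = 270000 J/kg
dT = 2 * gamma_SL * T_bulk / (rho * H_f * R)
dT = 2 * 0.49 * 1031 / (10716 * 270000 * 1.3e-08)
dT = 26.9 K

26.9


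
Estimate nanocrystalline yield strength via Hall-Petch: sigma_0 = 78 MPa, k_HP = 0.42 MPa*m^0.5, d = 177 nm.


d = 177 nm = 1.77e-07 m
sqrt(d) = 0.0004207137
Hall-Petch contribution = k / sqrt(d) = 0.42 / 0.0004207137 = 998.3 MPa
sigma = sigma_0 + k/sqrt(d) = 78 + 998.3 = 1076.3 MPa

1076.3


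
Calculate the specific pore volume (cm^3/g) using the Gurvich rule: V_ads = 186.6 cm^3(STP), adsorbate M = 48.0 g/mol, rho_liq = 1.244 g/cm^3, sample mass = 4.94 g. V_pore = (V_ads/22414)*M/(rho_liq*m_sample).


Moles adsorbed n = V_ads / 22414 = 186.6 / 22414 = 8.325154e-03 mol
Liquid volume V_liq = n * M / rho_liq = 8.325154e-03 * 48.0 / 1.244 = 0.32123 cm^3
Specific pore volume V_pore = V_liq / m_sample = 0.32123 / 4.94
V_pore = 0.065 cm^3/g

0.065


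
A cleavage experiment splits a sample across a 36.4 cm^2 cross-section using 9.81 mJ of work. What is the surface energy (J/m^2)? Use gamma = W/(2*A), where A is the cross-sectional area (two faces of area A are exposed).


Convert: A = 36.4 cm^2 = 0.00364 m^2, W = 9.81 mJ = 0.00981 J
Cleaving exposes two faces of area A, so total new surface = 2*A and gamma = W / (2*A)
gamma = 0.00981 / (2 * 0.00364)
gamma = 1.348 J/m^2

1.348


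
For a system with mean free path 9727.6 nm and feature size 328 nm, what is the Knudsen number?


Knudsen number Kn = lambda / L
Kn = 9727.6 / 328
Kn = 29.6573

29.6573


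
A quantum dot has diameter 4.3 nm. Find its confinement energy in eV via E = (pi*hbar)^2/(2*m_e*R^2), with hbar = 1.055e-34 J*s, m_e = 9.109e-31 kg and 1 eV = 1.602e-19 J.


Radius R = 4.3/2 = 2.15 nm = 2.15e-09 m
E = (pi * 1.055e-34)^2 / (2 * 9.109e-31 * (2.15e-09)^2)
E(J) = 1.30445e-20
E = E(J) / 1.602e-19 = 0.0814 eV

0.0814


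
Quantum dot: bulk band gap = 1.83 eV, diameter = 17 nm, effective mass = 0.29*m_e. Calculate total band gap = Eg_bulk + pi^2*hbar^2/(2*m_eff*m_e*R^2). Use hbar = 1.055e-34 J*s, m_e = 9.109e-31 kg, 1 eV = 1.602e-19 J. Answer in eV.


Radius R = 17/2 nm = 8.5e-09 m
Confinement energy dE = pi^2 * hbar^2 / (2 * m_eff * m_e * R^2)
dE = pi^2 * (1.055e-34)^2 / (2 * 0.29 * 9.109e-31 * (8.5e-09)^2) J, divided by 1.602e-19 J/eV
dE = 0.018 eV
Total band gap = E_g(bulk) + dE = 1.83 + 0.018 = 1.848 eV

1.848


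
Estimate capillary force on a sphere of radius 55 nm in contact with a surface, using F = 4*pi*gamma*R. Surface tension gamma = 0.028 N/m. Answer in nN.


Convert radius: R = 55 nm = 5.5e-08 m
F = 4 * pi * gamma * R
F = 4 * pi * 0.028 * 5.5e-08
F = 1.93522e-08 N = 19.3522 nN

19.3522


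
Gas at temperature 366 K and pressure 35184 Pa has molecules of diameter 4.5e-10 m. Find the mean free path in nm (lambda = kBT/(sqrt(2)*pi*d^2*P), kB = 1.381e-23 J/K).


Mean free path: lambda = kB*T / (sqrt(2) * pi * d^2 * P)
lambda = 1.381e-23 * 366 / (sqrt(2) * pi * (4.5e-10)^2 * 35184)
lambda = 1.59676e-07 m
lambda = 159.68 nm

159.68


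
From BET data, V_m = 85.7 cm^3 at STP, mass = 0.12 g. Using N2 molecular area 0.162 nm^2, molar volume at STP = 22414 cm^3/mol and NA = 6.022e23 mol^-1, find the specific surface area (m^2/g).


Number of moles in monolayer = V_m / 22414 = 85.7 / 22414 = 0.0038235
Number of molecules = moles * NA = 0.0038235 * 6.022e23
SA = molecules * sigma / mass
SA = (85.7 / 22414) * 6.022e23 * 0.162e-18 / 0.12
SA = 3108.4 m^2/g

3108.4


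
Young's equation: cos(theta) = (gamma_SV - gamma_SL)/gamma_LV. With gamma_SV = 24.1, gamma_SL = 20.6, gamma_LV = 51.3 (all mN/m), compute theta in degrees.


cos(theta) = (gamma_SV - gamma_SL) / gamma_LV
cos(theta) = (24.1 - 20.6) / 51.3
cos(theta) = 0.068226
theta = arccos(0.068226) = 86.09 degrees

86.09


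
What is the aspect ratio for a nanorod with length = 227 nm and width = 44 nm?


Aspect ratio AR = length / diameter
AR = 227 / 44
AR = 5.16

5.16


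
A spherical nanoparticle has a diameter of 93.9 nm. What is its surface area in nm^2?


Radius r = 93.9/2 = 46.95 nm
Surface area SA = 4 * pi * r^2
SA = 4 * pi * (46.95)^2
SA = 27700.08 nm^2

27700.08


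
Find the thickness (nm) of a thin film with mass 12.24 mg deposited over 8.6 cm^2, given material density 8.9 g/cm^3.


Convert: m = 12.24 mg = 1.2240e-05 kg, A = 8.6 cm^2 = 8.6000e-04 m^2, rho = 8.9 g/cm^3 = 8900 kg/m^3
t = m / (A * rho)
t = 1.2240e-05 / (8.6000e-04 * 8900)
t = 1.5992e-06 m = 1599.2 nm

1599.2


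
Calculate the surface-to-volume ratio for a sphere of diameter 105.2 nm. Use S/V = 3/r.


Radius r = 105.2/2 = 52.6 nm
S/V = 3 / r = 3 / 52.6
S/V = 0.057 nm^-1

0.057


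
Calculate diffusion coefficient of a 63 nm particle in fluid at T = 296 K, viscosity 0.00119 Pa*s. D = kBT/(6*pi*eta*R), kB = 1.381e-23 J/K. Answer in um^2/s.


Radius R = 63/2 = 31.5 nm = 3.15e-08 m
D = kB*T / (6*pi*eta*R)
D = 1.381e-23 * 296 / (6 * pi * 0.00119 * 3.15e-08)
D = 5.78531e-12 m^2/s = 5.785 um^2/s

5.785


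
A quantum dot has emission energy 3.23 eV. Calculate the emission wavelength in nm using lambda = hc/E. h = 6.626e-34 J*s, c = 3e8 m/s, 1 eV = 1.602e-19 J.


Convert energy: E = 3.23 eV = 3.23 * 1.602e-19 = 5.17446e-19 J
lambda = h*c / E = 6.626e-34 * 3e8 / 5.17446e-19
lambda = 3.84156e-07 m = 384.2 nm

384.2


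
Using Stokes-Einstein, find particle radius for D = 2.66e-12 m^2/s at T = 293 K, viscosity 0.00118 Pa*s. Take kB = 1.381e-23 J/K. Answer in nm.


Stokes-Einstein: R = kB*T / (6*pi*eta*D)
R = 1.381e-23 * 293 / (6 * pi * 0.00118 * 2.66e-12)
R = 6.83906e-08 m = 68.39 nm

68.39


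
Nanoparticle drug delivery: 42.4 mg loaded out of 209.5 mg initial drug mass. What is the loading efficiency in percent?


Drug loading efficiency = (drug loaded / drug initial) * 100
DLE = 42.4 / 209.5 * 100
DLE = 0.2024 * 100
DLE = 20.24%

20.24


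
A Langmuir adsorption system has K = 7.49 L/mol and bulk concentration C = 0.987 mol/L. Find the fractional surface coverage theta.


Langmuir isotherm: theta = K*C / (1 + K*C)
K*C = 7.49 * 0.987 = 7.39263
theta = 7.39263 / (1 + 7.39263) = 7.39263 / 8.39263
theta = 0.8808

0.8808


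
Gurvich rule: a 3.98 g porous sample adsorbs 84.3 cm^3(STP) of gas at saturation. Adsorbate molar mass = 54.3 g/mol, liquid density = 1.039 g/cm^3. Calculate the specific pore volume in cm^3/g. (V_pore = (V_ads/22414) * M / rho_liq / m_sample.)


Moles adsorbed n = V_ads / 22414 = 84.3 / 22414 = 3.761042e-03 mol
Liquid volume V_liq = n * M / rho_liq = 3.761042e-03 * 54.3 / 1.039 = 0.19656 cm^3
Specific pore volume V_pore = V_liq / m_sample = 0.19656 / 3.98
V_pore = 0.0494 cm^3/g

0.0494


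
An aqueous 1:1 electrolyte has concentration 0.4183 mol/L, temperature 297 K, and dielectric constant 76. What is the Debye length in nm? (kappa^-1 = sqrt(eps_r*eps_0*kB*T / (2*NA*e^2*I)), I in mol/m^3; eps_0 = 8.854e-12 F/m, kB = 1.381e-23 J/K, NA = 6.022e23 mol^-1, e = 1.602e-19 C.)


Ionic strength I = 0.4183 * 1^2 * 1000 = 418.3 mol/m^3
kappa^-1 = sqrt(76 * 8.854e-12 * 1.381e-23 * 297 / (2 * 6.022e23 * (1.602e-19)^2 * 418.3))
kappa^-1 = 0.462 nm

0.462


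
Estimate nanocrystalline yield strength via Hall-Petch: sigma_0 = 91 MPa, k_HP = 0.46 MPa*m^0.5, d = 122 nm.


d = 122 nm = 1.22e-07 m
sqrt(d) = 0.000349285
Hall-Petch contribution = k / sqrt(d) = 0.46 / 0.000349285 = 1317.0 MPa
sigma = sigma_0 + k/sqrt(d) = 91 + 1317.0 = 1408.0 MPa

1408.0


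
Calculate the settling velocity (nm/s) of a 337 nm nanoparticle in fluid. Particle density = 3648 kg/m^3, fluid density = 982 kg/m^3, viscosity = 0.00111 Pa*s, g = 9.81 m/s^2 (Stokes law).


Radius R = 337/2 nm = 1.685e-07 m
Density difference = 3648 - 982 = 2666 kg/m^3
v = 2 * R^2 * (rho_p - rho_f) * g / (9 * eta)
v = 2 * (1.685e-07)^2 * 2666 * 9.81 / (9 * 0.00111)
v = 1.4866e-07 m/s = 148.6598 nm/s

148.6598


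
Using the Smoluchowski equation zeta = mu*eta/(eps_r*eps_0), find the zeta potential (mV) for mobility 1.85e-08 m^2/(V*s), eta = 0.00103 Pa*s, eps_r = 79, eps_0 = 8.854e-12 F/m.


Smoluchowski equation: zeta = mu * eta / (eps_r * eps_0)
zeta = 1.85e-08 * 0.00103 / (79 * 8.854e-12)
zeta = 0.027242 V = 27.24 mV

27.24


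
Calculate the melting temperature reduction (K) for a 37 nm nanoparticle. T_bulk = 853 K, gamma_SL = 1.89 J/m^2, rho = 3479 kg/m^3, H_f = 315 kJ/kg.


Radius R = 37/2 = 18.5 nm = 1.85e-08 m
Convert H_f = 315 kJ/kg = 315000 J/kg
dT = 2 * gamma_SL * T_bulk / (rho * H_f * R)
dT = 2 * 1.89 * 853 / (3479 * 315000 * 1.85e-08)
dT = 159.0 K

159.0


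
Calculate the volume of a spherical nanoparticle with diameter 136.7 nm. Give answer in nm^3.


Radius r = 136.7/2 = 68.35 nm
Volume V = (4/3) * pi * r^3
V = (4/3) * pi * (68.35)^3
V = 1337531.95 nm^3

1337531.95


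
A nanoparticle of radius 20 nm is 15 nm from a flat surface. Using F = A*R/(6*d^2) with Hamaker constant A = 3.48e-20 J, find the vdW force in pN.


Convert to SI: R = 20 nm = 2e-08 m, d = 15 nm = 1.5e-08 m
F = A * R / (6 * d^2)
F = 3.48e-20 * 2e-08 / (6 * (1.5e-08)^2)
F = 5.15556e-13 N = 0.516 pN

0.516


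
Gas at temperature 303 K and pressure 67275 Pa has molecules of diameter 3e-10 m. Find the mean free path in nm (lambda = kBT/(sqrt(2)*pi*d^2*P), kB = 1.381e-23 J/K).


Mean free path: lambda = kB*T / (sqrt(2) * pi * d^2 * P)
lambda = 1.381e-23 * 303 / (sqrt(2) * pi * (3e-10)^2 * 67275)
lambda = 1.55552e-07 m
lambda = 155.55 nm

155.55


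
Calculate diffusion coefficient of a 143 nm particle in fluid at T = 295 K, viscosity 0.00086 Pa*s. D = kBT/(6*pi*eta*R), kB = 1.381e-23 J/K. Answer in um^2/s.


Radius R = 143/2 = 71.5 nm = 7.15e-08 m
D = kB*T / (6*pi*eta*R)
D = 1.381e-23 * 295 / (6 * pi * 0.00086 * 7.15e-08)
D = 3.51488e-12 m^2/s = 3.515 um^2/s

3.515


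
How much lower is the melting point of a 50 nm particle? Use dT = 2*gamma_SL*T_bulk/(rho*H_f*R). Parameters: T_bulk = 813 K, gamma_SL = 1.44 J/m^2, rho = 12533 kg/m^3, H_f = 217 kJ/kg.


Radius R = 50/2 = 25 nm = 2.5e-08 m
Convert H_f = 217 kJ/kg = 217000 J/kg
dT = 2 * gamma_SL * T_bulk / (rho * H_f * R)
dT = 2 * 1.44 * 813 / (12533 * 217000 * 2.5e-08)
dT = 34.4 K

34.4


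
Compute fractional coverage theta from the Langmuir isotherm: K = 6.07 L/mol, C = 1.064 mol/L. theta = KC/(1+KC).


Langmuir isotherm: theta = K*C / (1 + K*C)
K*C = 6.07 * 1.064 = 6.45848
theta = 6.45848 / (1 + 6.45848) = 6.45848 / 7.45848
theta = 0.8659

0.8659


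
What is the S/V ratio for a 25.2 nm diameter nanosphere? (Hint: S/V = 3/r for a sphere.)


Radius r = 25.2/2 = 12.6 nm
S/V = 3 / r = 3 / 12.6
S/V = 0.2381 nm^-1

0.2381


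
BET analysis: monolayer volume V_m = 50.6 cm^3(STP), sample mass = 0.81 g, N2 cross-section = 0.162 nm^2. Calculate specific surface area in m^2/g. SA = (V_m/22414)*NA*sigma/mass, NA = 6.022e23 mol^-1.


Number of moles in monolayer = V_m / 22414 = 50.6 / 22414 = 0.00225752
Number of molecules = moles * NA = 0.00225752 * 6.022e23
SA = molecules * sigma / mass
SA = (50.6 / 22414) * 6.022e23 * 0.162e-18 / 0.81
SA = 271.9 m^2/g

271.9


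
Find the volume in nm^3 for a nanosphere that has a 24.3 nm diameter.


Radius r = 24.3/2 = 12.15 nm
Volume V = (4/3) * pi * r^3
V = (4/3) * pi * (12.15)^3
V = 7513.07 nm^3

7513.07


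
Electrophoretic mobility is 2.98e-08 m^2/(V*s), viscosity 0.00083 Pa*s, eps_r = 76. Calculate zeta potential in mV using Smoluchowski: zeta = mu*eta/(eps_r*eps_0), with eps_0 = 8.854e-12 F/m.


Smoluchowski equation: zeta = mu * eta / (eps_r * eps_0)
zeta = 2.98e-08 * 0.00083 / (76 * 8.854e-12)
zeta = 0.036757 V = 36.76 mV

36.76


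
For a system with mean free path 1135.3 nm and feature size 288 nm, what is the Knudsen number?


Knudsen number Kn = lambda / L
Kn = 1135.3 / 288
Kn = 3.942

3.942


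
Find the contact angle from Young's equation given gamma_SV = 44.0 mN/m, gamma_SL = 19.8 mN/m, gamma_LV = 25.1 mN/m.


cos(theta) = (gamma_SV - gamma_SL) / gamma_LV
cos(theta) = (44.0 - 19.8) / 25.1
cos(theta) = 0.964143
theta = arccos(0.964143) = 15.39 degrees

15.39


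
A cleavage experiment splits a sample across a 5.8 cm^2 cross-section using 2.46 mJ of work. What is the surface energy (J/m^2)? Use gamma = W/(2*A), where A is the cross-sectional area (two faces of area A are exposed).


Convert: A = 5.8 cm^2 = 0.00058 m^2, W = 2.46 mJ = 0.00246 J
Cleaving exposes two faces of area A, so total new surface = 2*A and gamma = W / (2*A)
gamma = 0.00246 / (2 * 0.00058)
gamma = 2.121 J/m^2

2.121


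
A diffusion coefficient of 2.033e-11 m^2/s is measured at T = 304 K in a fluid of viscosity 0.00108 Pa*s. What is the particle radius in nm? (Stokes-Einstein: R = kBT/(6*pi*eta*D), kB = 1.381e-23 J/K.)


Stokes-Einstein: R = kB*T / (6*pi*eta*D)
R = 1.381e-23 * 304 / (6 * pi * 0.00108 * 2.033e-11)
R = 1.01439e-08 m = 10.14 nm

10.14


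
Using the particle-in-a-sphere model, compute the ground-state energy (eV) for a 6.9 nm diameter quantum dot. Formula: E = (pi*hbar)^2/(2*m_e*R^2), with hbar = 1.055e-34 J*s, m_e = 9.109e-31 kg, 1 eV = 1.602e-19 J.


Radius R = 6.9/2 = 3.45 nm = 3.45e-09 m
E = (pi * 1.055e-34)^2 / (2 * 9.109e-31 * (3.45e-09)^2)
E(J) = 5.06601e-21
E = E(J) / 1.602e-19 = 0.0316 eV

0.0316


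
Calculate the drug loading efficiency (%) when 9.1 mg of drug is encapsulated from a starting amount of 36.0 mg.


Drug loading efficiency = (drug loaded / drug initial) * 100
DLE = 9.1 / 36.0 * 100
DLE = 0.2528 * 100
DLE = 25.28%

25.28


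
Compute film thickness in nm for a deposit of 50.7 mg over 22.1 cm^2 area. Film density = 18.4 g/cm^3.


Convert: m = 50.7 mg = 5.0700e-05 kg, A = 22.1 cm^2 = 2.2100e-03 m^2, rho = 18.4 g/cm^3 = 18400 kg/m^3
t = m / (A * rho)
t = 5.0700e-05 / (2.2100e-03 * 18400)
t = 1.2468e-06 m = 1246.8 nm

1246.8


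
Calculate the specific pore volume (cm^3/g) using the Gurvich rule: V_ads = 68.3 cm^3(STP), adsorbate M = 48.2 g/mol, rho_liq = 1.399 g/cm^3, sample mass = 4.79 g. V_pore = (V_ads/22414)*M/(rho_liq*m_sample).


Moles adsorbed n = V_ads / 22414 = 68.3 / 22414 = 3.047203e-03 mol
Liquid volume V_liq = n * M / rho_liq = 3.047203e-03 * 48.2 / 1.399 = 0.10499 cm^3
Specific pore volume V_pore = V_liq / m_sample = 0.10499 / 4.79
V_pore = 0.0219 cm^3/g

0.0219


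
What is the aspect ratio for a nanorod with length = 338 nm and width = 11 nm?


Aspect ratio AR = length / diameter
AR = 338 / 11
AR = 30.73

30.73


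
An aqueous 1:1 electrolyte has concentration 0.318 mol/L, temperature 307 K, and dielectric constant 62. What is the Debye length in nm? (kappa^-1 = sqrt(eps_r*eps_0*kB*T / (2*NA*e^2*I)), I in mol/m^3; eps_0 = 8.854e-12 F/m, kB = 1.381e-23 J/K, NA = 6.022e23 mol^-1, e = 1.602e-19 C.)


Ionic strength I = 0.318 * 1^2 * 1000 = 318 mol/m^3
kappa^-1 = sqrt(62 * 8.854e-12 * 1.381e-23 * 307 / (2 * 6.022e23 * (1.602e-19)^2 * 318))
kappa^-1 = 0.487 nm

0.487


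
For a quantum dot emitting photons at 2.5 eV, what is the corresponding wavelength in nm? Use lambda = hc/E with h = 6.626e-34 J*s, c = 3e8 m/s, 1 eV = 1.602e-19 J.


Convert energy: E = 2.5 eV = 2.5 * 1.602e-19 = 4.005e-19 J
lambda = h*c / E = 6.626e-34 * 3e8 / 4.005e-19
lambda = 4.9633e-07 m = 496.3 nm

496.3


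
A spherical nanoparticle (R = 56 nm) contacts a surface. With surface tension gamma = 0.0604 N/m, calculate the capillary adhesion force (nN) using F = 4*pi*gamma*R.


Convert radius: R = 56 nm = 5.6e-08 m
F = 4 * pi * gamma * R
F = 4 * pi * 0.0604 * 5.6e-08
F = 4.25045e-08 N = 42.5045 nN

42.5045


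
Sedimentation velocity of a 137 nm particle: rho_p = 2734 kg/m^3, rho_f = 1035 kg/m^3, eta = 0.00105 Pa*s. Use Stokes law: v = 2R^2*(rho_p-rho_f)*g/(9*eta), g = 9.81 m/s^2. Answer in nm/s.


Radius R = 137/2 nm = 6.85e-08 m
Density difference = 2734 - 1035 = 1699 kg/m^3
v = 2 * R^2 * (rho_p - rho_f) * g / (9 * eta)
v = 2 * (6.85e-08)^2 * 1699 * 9.81 / (9 * 0.00105)
v = 1.65517e-08 m/s = 16.5517 nm/s

16.5517


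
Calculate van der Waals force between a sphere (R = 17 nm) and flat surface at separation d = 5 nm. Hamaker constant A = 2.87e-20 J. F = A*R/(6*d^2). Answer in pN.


Convert to SI: R = 17 nm = 1.7e-08 m, d = 5 nm = 5e-09 m
F = A * R / (6 * d^2)
F = 2.87e-20 * 1.7e-08 / (6 * (5e-09)^2)
F = 3.25267e-12 N = 3.253 pN

3.253


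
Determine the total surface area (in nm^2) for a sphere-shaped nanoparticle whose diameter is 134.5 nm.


Radius r = 134.5/2 = 67.25 nm
Surface area SA = 4 * pi * r^2
SA = 4 * pi * (67.25)^2
SA = 56832.2 nm^2

56832.2


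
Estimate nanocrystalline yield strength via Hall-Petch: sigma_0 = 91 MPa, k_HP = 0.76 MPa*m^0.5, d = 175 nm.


d = 175 nm = 1.75e-07 m
sqrt(d) = 0.00041833
Hall-Petch contribution = k / sqrt(d) = 0.76 / 0.00041833 = 1816.7 MPa
sigma = sigma_0 + k/sqrt(d) = 91 + 1816.7 = 1907.7 MPa

1907.7


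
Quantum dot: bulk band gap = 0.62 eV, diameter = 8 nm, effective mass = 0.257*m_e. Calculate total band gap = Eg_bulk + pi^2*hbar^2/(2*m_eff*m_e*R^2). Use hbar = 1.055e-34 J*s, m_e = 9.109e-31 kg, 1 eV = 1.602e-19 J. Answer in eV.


Radius R = 8/2 nm = 4e-09 m
Confinement energy dE = pi^2 * hbar^2 / (2 * m_eff * m_e * R^2)
dE = pi^2 * (1.055e-34)^2 / (2 * 0.257 * 9.109e-31 * (4e-09)^2) J, divided by 1.602e-19 J/eV
dE = 0.0915 eV
Total band gap = E_g(bulk) + dE = 0.62 + 0.0915 = 0.7115 eV

0.7115


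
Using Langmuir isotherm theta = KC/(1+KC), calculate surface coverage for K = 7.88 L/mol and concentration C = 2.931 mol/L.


Langmuir isotherm: theta = K*C / (1 + K*C)
K*C = 7.88 * 2.931 = 23.09628
theta = 23.09628 / (1 + 23.09628) = 23.09628 / 24.09628
theta = 0.9585

0.9585


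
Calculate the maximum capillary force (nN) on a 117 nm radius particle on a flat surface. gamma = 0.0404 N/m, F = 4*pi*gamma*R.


Convert radius: R = 117 nm = 1.17e-07 m
F = 4 * pi * gamma * R
F = 4 * pi * 0.0404 * 1.17e-07
F = 5.93987e-08 N = 59.3987 nN

59.3987


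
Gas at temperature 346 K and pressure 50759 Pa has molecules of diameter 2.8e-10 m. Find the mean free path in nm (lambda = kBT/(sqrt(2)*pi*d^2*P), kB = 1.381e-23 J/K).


Mean free path: lambda = kB*T / (sqrt(2) * pi * d^2 * P)
lambda = 1.381e-23 * 346 / (sqrt(2) * pi * (2.8e-10)^2 * 50759)
lambda = 2.70256e-07 m
lambda = 270.26 nm

270.26


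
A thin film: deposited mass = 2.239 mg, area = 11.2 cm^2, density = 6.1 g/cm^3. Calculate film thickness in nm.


Convert: m = 2.239 mg = 2.2390e-06 kg, A = 11.2 cm^2 = 1.1200e-03 m^2, rho = 6.1 g/cm^3 = 6100 kg/m^3
t = m / (A * rho)
t = 2.2390e-06 / (1.1200e-03 * 6100)
t = 3.2772e-07 m = 327.7 nm

327.7


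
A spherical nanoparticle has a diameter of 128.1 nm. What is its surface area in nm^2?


Radius r = 128.1/2 = 64.05 nm
Surface area SA = 4 * pi * r^2
SA = 4 * pi * (64.05)^2
SA = 51552.31 nm^2

51552.31


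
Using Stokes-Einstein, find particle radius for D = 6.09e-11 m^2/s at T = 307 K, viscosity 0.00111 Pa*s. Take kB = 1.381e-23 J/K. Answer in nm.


Stokes-Einstein: R = kB*T / (6*pi*eta*D)
R = 1.381e-23 * 307 / (6 * pi * 0.00111 * 6.09e-11)
R = 3.32729e-09 m = 3.33 nm

3.33


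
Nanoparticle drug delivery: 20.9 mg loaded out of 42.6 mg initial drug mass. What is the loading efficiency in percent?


Drug loading efficiency = (drug loaded / drug initial) * 100
DLE = 20.9 / 42.6 * 100
DLE = 0.4906 * 100
DLE = 49.06%

49.06


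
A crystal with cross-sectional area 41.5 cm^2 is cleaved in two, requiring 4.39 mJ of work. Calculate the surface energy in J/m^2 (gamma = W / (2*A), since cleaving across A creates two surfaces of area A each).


Convert: A = 41.5 cm^2 = 0.00415 m^2, W = 4.39 mJ = 0.00439 J
Cleaving exposes two faces of area A, so total new surface = 2*A and gamma = W / (2*A)
gamma = 0.00439 / (2 * 0.00415)
gamma = 0.529 J/m^2

0.529


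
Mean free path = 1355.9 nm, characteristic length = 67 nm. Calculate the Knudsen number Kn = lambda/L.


Knudsen number Kn = lambda / L
Kn = 1355.9 / 67
Kn = 20.2373

20.2373


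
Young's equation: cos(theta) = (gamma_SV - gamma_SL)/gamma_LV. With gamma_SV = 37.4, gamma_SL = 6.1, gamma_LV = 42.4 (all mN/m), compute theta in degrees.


cos(theta) = (gamma_SV - gamma_SL) / gamma_LV
cos(theta) = (37.4 - 6.1) / 42.4
cos(theta) = 0.738208
theta = arccos(0.738208) = 42.42 degrees

42.42


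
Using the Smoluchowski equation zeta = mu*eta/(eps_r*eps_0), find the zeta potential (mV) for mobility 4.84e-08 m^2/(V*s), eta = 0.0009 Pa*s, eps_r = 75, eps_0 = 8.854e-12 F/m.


Smoluchowski equation: zeta = mu * eta / (eps_r * eps_0)
zeta = 4.84e-08 * 0.0009 / (75 * 8.854e-12)
zeta = 0.065597 V = 65.6 mV

65.6


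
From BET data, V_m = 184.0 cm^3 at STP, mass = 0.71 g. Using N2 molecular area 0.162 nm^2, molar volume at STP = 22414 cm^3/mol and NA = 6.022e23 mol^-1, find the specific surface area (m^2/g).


Number of moles in monolayer = V_m / 22414 = 184.0 / 22414 = 0.00820915
Number of molecules = moles * NA = 0.00820915 * 6.022e23
SA = molecules * sigma / mass
SA = (184.0 / 22414) * 6.022e23 * 0.162e-18 / 0.71
SA = 1128.0 m^2/g

1128.0


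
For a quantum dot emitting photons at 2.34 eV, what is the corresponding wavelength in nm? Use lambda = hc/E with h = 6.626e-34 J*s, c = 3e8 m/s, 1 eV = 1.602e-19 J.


Convert energy: E = 2.34 eV = 2.34 * 1.602e-19 = 3.74868e-19 J
lambda = h*c / E = 6.626e-34 * 3e8 / 3.74868e-19
lambda = 5.30267e-07 m = 530.3 nm

530.3


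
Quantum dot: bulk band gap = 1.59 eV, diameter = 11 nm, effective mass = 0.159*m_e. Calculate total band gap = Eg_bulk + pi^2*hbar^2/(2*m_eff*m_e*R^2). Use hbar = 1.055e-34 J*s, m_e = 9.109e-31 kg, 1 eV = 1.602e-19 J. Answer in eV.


Radius R = 11/2 nm = 5.5e-09 m
Confinement energy dE = pi^2 * hbar^2 / (2 * m_eff * m_e * R^2)
dE = pi^2 * (1.055e-34)^2 / (2 * 0.159 * 9.109e-31 * (5.5e-09)^2) J, divided by 1.602e-19 J/eV
dE = 0.0783 eV
Total band gap = E_g(bulk) + dE = 1.59 + 0.0783 = 1.6683 eV

1.6683


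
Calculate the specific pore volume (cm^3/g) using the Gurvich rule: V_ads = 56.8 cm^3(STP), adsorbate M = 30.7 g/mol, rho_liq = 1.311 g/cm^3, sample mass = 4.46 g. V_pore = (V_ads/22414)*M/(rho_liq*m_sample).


Moles adsorbed n = V_ads / 22414 = 56.8 / 22414 = 2.534130e-03 mol
Liquid volume V_liq = n * M / rho_liq = 2.534130e-03 * 30.7 / 1.311 = 0.05934 cm^3
Specific pore volume V_pore = V_liq / m_sample = 0.05934 / 4.46
V_pore = 0.0133 cm^3/g

0.0133


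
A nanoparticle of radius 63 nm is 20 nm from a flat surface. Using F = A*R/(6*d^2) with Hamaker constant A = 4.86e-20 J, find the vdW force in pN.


Convert to SI: R = 63 nm = 6.3e-08 m, d = 20 nm = 2e-08 m
F = A * R / (6 * d^2)
F = 4.86e-20 * 6.3e-08 / (6 * (2e-08)^2)
F = 1.27575e-12 N = 1.276 pN

1.276
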